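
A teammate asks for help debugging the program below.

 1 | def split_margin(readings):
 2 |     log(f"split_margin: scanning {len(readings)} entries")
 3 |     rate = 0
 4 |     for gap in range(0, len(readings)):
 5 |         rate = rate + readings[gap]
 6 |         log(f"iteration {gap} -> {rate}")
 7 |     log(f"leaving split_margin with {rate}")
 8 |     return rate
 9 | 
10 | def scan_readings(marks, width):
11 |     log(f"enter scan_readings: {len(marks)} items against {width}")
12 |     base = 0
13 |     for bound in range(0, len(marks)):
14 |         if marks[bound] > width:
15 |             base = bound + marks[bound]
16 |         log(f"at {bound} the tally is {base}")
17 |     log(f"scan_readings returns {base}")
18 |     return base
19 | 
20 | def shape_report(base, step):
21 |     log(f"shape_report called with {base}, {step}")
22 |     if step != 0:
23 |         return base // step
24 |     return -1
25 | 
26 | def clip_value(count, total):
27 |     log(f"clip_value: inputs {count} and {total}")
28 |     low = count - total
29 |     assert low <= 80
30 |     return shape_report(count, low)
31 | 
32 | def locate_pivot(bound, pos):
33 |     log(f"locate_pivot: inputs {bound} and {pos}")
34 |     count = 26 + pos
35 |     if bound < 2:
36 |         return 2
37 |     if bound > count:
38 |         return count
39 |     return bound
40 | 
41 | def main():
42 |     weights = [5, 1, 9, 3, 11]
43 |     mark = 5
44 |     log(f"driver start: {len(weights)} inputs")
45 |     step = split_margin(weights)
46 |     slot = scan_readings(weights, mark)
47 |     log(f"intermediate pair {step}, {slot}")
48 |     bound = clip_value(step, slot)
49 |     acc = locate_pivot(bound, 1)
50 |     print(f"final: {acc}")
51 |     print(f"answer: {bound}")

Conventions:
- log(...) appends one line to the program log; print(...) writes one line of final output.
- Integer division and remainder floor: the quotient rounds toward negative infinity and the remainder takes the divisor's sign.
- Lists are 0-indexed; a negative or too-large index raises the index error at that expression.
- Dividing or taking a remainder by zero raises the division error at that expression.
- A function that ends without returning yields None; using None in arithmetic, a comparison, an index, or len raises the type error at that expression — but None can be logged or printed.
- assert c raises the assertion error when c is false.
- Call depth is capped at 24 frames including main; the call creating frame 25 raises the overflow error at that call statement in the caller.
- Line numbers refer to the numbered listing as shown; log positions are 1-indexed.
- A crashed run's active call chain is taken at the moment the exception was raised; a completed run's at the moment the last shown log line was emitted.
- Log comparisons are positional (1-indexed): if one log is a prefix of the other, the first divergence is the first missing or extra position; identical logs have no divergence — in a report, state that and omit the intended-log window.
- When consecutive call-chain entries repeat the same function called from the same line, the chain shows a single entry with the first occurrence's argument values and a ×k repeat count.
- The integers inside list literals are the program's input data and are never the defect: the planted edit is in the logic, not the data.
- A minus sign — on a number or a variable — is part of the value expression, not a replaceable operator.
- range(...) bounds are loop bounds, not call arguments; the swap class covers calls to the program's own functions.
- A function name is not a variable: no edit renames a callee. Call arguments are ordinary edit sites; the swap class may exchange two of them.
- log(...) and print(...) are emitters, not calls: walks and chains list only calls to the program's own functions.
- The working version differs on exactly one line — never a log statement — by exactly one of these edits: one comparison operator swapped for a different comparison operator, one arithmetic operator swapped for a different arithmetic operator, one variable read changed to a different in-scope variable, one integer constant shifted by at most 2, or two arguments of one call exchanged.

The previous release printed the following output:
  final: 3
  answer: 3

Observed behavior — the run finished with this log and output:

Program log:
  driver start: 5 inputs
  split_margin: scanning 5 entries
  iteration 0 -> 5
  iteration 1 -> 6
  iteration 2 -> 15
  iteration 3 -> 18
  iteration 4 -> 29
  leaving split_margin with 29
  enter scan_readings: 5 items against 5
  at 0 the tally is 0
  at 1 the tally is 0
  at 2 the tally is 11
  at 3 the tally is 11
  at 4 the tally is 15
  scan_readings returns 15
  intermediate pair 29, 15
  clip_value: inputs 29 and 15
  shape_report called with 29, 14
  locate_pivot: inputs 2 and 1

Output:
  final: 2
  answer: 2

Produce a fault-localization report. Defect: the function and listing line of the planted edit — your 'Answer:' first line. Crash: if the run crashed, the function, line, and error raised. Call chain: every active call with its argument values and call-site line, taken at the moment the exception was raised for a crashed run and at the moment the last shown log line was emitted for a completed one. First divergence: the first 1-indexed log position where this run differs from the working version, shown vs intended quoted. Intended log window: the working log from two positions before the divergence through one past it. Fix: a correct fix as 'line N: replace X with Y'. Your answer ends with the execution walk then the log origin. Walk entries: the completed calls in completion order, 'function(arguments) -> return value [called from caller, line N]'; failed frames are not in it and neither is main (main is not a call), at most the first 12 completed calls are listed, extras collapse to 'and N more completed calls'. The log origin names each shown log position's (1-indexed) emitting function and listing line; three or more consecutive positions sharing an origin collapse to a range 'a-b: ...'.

Answer: the defect is in scan_readings at line 15.
The tell: At log position 12 the runs split — shown 'at 2 the tally is 11', but the working version logs 'at 2 the tally is 9'.
Call chain: main -> locate_pivot(2, 1) (called at line 49).
First divergence: at position 12 the run shows 'at 2 the tally is 11' where the working version logs 'at 2 the tally is 9'.
Intended log window:
  10: at 0 the tally is 0
  11: at 1 the tally is 0
  12: at 2 the tally is 9
  13: at 3 the tally is 9
Execution walk:
  split_margin([5, 1, 9, 3, 11]) -> 29  [called from main, line 45]
  scan_readings([5, 1, 9, 3, 11], 5) -> 15  [called from main, line 46]
  shape_report(29, 14) -> 2  [called from clip_value, line 30]
  clip_value(29, 15) -> 2  [called from main, line 48]
  locate_pivot(2, 1) -> 2  [called from main, line 49]
Log origin:
  1: logged in main at line 44
  2: logged in split_margin at line 2
  3-7: logged in split_margin at line 6
  8: logged in split_margin at line 7
  9: logged in scan_readings at line 11
  10-14: logged in scan_readings at line 16
  15: logged in scan_readings at line 17
  16: logged in main at line 47
  17: logged in clip_value at line 27
  18: logged in shape_report at line 21
  19: logged in locate_pivot at line 33
A correct fix: line 15: replace `bound + marks[bound]` with `base + marks[bound]`.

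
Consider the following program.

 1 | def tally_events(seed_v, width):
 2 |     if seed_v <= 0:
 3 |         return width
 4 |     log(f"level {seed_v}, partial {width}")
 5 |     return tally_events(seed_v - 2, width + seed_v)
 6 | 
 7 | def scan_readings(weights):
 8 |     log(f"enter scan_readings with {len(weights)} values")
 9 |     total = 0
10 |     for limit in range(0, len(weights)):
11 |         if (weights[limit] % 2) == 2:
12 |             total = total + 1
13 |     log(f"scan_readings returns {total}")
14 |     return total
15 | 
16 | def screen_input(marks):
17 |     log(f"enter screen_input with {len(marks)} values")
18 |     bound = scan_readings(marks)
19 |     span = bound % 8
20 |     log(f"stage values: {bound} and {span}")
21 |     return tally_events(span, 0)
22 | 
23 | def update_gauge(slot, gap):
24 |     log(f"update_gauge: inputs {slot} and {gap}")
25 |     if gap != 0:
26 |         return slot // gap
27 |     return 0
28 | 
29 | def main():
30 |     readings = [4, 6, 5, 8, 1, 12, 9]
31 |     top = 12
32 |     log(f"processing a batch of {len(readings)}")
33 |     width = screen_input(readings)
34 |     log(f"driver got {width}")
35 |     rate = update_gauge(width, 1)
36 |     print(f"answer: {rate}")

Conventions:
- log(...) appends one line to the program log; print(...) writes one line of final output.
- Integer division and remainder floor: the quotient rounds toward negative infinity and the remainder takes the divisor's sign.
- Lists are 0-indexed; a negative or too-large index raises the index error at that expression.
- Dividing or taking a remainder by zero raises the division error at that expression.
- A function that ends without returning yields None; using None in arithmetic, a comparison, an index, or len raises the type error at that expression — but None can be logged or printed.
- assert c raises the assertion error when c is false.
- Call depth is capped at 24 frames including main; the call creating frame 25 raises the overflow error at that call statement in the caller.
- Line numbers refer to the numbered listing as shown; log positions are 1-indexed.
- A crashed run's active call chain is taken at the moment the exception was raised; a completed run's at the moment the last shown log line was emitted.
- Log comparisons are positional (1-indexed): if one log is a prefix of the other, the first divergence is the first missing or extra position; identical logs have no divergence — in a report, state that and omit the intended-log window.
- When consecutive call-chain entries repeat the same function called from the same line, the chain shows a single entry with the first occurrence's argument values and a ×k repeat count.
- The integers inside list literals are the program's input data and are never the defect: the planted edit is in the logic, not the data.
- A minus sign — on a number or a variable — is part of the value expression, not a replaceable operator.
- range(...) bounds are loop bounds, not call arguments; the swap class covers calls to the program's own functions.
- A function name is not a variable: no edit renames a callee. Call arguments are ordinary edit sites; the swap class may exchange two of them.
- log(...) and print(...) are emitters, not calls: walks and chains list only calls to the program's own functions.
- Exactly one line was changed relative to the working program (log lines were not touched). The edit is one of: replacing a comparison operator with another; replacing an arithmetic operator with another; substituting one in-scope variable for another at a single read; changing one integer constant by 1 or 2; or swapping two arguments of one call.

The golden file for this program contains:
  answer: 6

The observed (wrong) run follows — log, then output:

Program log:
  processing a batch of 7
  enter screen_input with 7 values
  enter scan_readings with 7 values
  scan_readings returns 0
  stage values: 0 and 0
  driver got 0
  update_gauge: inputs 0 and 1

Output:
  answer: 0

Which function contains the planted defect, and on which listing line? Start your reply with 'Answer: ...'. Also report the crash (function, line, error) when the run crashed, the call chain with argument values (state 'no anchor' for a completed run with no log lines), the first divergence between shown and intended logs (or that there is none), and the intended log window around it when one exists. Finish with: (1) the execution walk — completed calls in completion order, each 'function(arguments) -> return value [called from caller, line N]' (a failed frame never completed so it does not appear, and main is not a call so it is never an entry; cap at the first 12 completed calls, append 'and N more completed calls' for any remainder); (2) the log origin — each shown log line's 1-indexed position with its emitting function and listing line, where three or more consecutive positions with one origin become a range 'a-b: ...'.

Answer: the defect is in scan_readings at line 11.
The tell: Everything matches until log position 4, which reads 'scan_readings returns 0' in place of 'scan_readings returns 4'.
Call chain: main -> update_gauge(0, 1) (called at line 35).
First divergence: position 4 — the shown line 'scan_readings returns 0' should read 'scan_readings returns 4'.
Intended log window:
  2: enter screen_input with 7 values
  3: enter scan_readings with 7 values
  4: scan_readings returns 4
  5: stage values: 4 and 4
Execution walk:
  scan_readings([4, 6, 5, 8, 1, 12, 9]) -> 0  [called from screen_input, line 18]
  tally_events(0, 0) -> 0  [called from screen_input, line 21]
  screen_input([4, 6, 5, 8, 1, 12, 9]) -> 0  [called from main, line 33]
  update_gauge(0, 1) -> 0  [called from main, line 35]
Log origin:
  1: emitted by main (line 32)
  2: emitted by screen_input (line 17)
  3: emitted by scan_readings (line 8)
  4: emitted by scan_readings (line 13)
  5: emitted by screen_input (line 20)
  6: emitted by main (line 34)
  7: emitted by update_gauge (line 24)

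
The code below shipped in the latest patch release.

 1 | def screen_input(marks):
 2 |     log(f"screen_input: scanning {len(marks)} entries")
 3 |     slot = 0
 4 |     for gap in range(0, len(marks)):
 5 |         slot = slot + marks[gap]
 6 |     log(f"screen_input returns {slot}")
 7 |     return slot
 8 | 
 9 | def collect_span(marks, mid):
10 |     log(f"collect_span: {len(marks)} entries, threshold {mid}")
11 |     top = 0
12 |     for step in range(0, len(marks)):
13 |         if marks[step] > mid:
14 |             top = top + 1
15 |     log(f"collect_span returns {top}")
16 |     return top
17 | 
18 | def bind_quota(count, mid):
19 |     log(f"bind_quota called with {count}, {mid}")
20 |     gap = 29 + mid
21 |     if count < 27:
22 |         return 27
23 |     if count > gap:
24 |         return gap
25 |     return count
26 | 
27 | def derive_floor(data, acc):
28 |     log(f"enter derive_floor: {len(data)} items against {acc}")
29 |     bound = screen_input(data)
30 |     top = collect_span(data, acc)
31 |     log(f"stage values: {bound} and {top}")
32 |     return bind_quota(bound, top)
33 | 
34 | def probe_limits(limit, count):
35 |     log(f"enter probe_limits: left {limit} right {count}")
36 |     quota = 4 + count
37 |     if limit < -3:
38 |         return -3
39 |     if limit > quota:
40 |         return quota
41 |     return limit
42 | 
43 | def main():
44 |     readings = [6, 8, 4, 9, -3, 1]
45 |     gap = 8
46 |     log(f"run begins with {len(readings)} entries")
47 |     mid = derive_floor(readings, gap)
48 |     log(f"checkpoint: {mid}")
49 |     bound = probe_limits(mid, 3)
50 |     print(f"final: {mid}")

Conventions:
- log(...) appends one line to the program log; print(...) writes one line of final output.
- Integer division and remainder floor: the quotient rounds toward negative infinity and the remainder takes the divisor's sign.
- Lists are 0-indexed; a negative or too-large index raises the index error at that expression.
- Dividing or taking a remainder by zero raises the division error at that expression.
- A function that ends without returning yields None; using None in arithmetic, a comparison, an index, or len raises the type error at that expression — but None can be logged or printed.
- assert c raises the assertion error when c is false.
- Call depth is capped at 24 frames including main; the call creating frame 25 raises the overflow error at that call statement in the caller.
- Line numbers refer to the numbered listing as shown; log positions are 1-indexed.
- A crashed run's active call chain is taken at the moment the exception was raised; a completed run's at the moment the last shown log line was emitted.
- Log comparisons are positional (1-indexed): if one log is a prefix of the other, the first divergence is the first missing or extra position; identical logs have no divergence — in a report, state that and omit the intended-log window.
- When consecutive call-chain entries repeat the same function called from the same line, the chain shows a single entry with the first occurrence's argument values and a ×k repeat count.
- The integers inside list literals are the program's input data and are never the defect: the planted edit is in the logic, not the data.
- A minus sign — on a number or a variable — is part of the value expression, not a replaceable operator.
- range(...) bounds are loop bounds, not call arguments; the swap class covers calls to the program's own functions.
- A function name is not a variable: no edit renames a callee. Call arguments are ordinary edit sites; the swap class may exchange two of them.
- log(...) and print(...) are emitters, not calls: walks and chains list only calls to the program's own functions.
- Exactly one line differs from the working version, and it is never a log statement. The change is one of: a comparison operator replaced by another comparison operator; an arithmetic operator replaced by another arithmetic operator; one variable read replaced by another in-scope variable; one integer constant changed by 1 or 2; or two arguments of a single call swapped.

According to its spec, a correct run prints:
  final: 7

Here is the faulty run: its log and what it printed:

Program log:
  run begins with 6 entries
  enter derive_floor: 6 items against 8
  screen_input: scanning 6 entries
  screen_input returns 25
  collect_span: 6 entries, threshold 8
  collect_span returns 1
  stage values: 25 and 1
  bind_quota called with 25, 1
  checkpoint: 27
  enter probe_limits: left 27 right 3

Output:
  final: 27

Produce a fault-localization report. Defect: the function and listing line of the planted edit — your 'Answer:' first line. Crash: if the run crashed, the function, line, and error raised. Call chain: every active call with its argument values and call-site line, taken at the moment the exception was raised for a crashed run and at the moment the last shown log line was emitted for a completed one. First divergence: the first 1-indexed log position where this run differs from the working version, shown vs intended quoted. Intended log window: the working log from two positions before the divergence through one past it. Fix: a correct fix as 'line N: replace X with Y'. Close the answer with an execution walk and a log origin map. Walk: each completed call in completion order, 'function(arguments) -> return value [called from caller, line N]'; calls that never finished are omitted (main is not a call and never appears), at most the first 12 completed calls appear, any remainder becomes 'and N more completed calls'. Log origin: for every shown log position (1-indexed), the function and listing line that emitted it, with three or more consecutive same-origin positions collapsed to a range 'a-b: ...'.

Answer: the defect is in main at line 50.
The tell: Nothing in the log betrays the bug — only the output does.
Call chain: main -> probe_limits(27, 3) (called at line 49).
First divergence: none — the logs agree in full.
Execution walk:
  screen_input([6, 8, 4, 9, -3, 1]) -> 25  [called from derive_floor, line 29]
  collect_span([6, 8, 4, 9, -3, 1], 8) -> 1  [called from derive_floor, line 30]
  bind_quota(25, 1) -> 27  [called from derive_floor, line 32]
  derive_floor([6, 8, 4, 9, -3, 1], 8) -> 27  [called from main, line 47]
  probe_limits(27, 3) -> 7  [called from main, line 49]
Log origins:
  1: logged in main at line 46
  2: logged in derive_floor at line 28
  3: logged in screen_input at line 2
  4: logged in screen_input at line 6
  5: logged in collect_span at line 10
  6: logged in collect_span at line 15
  7: logged in derive_floor at line 31
  8: logged in bind_quota at line 19
  9: logged in main at line 48
  10: logged in probe_limits at line 35
A correct fix: line 50: replace `mid` with `bound`.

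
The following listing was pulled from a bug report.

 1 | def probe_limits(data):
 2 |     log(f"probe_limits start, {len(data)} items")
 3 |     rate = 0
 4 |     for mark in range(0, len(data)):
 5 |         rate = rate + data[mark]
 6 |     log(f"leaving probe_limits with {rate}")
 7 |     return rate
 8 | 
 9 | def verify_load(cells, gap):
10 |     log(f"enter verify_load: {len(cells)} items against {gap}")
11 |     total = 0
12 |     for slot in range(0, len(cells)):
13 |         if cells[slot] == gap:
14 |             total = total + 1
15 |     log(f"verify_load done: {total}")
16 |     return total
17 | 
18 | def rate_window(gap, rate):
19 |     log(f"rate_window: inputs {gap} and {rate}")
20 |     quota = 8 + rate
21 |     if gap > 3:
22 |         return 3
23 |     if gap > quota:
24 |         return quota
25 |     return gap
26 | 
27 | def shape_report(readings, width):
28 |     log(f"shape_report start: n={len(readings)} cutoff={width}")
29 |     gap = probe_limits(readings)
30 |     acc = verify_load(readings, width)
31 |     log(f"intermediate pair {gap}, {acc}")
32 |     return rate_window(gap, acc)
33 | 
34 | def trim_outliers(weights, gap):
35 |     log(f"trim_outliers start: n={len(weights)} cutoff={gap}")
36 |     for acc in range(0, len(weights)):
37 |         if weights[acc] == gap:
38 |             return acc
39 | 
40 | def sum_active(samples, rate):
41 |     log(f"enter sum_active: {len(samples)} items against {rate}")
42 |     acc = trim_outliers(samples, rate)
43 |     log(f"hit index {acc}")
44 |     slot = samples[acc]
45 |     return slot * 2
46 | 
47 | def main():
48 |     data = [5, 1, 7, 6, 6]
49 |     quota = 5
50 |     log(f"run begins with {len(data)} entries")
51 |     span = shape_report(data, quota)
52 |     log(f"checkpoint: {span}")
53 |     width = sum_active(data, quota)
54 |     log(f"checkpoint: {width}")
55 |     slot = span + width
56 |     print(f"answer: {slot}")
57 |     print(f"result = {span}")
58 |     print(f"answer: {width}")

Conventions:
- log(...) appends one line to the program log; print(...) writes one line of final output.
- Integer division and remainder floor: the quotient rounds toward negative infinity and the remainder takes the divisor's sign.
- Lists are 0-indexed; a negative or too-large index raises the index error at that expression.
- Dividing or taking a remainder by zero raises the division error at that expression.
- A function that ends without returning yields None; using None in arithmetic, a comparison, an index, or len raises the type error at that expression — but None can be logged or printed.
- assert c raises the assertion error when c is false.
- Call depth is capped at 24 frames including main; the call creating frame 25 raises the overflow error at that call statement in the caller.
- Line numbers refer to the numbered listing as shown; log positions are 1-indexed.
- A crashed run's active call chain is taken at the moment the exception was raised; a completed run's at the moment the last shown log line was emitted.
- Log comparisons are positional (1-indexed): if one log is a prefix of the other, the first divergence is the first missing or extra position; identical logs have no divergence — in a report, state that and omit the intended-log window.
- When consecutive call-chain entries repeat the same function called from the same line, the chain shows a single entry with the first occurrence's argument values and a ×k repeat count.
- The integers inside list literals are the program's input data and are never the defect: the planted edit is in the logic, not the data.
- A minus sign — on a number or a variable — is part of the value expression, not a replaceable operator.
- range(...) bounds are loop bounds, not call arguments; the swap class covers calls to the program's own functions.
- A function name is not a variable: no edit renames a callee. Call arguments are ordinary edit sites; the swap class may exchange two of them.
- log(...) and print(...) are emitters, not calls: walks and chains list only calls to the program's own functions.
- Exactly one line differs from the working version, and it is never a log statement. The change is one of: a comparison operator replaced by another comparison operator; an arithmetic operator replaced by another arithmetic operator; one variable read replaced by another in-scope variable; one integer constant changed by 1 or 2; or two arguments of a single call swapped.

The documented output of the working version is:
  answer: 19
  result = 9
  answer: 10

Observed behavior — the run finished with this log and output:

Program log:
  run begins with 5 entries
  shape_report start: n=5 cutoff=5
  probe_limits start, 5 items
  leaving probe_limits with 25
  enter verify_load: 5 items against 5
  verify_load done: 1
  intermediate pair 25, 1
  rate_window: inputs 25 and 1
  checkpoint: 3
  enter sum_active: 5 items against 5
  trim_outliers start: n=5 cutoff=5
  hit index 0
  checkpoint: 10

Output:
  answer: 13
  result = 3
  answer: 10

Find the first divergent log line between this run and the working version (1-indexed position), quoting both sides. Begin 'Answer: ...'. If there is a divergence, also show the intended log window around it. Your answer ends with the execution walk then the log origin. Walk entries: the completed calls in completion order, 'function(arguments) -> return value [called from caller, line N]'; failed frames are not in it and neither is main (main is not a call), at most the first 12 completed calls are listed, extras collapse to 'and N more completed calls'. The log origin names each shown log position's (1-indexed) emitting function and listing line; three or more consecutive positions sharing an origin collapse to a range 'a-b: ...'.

Answer: position 9; shown 'checkpoint: 3' vs intended 'checkpoint: 9'.
Intended log window:
  7: intermediate pair 25, 1
  8: rate_window: inputs 25 and 1
  9: checkpoint: 9
  10: enter sum_active: 5 items against 5
Execution walk:
  probe_limits([5, 1, 7, 6, 6]) -> 25  [called from shape_report, line 29]
  verify_load([5, 1, 7, 6, 6], 5) -> 1  [called from shape_report, line 30]
  rate_window(25, 1) -> 3  [called from shape_report, line 32]
  shape_report([5, 1, 7, 6, 6], 5) -> 3  [called from main, line 51]
  trim_outliers([5, 1, 7, 6, 6], 5) -> 0  [called from sum_active, line 42]
  sum_active([5, 1, 7, 6, 6], 5) -> 10  [called from main, line 53]
Log origin:
  1 — main, line 50
  2 — shape_report, line 28
  3 — probe_limits, line 2
  4 — probe_limits, line 6
  5 — verify_load, line 10
  6 — verify_load, line 15
  7 — shape_report, line 31
  8 — rate_window, line 19
  9 — main, line 52
  10 — sum_active, line 41
  11 — trim_outliers, line 35
  12 — sum_active, line 43
  13 — main, line 54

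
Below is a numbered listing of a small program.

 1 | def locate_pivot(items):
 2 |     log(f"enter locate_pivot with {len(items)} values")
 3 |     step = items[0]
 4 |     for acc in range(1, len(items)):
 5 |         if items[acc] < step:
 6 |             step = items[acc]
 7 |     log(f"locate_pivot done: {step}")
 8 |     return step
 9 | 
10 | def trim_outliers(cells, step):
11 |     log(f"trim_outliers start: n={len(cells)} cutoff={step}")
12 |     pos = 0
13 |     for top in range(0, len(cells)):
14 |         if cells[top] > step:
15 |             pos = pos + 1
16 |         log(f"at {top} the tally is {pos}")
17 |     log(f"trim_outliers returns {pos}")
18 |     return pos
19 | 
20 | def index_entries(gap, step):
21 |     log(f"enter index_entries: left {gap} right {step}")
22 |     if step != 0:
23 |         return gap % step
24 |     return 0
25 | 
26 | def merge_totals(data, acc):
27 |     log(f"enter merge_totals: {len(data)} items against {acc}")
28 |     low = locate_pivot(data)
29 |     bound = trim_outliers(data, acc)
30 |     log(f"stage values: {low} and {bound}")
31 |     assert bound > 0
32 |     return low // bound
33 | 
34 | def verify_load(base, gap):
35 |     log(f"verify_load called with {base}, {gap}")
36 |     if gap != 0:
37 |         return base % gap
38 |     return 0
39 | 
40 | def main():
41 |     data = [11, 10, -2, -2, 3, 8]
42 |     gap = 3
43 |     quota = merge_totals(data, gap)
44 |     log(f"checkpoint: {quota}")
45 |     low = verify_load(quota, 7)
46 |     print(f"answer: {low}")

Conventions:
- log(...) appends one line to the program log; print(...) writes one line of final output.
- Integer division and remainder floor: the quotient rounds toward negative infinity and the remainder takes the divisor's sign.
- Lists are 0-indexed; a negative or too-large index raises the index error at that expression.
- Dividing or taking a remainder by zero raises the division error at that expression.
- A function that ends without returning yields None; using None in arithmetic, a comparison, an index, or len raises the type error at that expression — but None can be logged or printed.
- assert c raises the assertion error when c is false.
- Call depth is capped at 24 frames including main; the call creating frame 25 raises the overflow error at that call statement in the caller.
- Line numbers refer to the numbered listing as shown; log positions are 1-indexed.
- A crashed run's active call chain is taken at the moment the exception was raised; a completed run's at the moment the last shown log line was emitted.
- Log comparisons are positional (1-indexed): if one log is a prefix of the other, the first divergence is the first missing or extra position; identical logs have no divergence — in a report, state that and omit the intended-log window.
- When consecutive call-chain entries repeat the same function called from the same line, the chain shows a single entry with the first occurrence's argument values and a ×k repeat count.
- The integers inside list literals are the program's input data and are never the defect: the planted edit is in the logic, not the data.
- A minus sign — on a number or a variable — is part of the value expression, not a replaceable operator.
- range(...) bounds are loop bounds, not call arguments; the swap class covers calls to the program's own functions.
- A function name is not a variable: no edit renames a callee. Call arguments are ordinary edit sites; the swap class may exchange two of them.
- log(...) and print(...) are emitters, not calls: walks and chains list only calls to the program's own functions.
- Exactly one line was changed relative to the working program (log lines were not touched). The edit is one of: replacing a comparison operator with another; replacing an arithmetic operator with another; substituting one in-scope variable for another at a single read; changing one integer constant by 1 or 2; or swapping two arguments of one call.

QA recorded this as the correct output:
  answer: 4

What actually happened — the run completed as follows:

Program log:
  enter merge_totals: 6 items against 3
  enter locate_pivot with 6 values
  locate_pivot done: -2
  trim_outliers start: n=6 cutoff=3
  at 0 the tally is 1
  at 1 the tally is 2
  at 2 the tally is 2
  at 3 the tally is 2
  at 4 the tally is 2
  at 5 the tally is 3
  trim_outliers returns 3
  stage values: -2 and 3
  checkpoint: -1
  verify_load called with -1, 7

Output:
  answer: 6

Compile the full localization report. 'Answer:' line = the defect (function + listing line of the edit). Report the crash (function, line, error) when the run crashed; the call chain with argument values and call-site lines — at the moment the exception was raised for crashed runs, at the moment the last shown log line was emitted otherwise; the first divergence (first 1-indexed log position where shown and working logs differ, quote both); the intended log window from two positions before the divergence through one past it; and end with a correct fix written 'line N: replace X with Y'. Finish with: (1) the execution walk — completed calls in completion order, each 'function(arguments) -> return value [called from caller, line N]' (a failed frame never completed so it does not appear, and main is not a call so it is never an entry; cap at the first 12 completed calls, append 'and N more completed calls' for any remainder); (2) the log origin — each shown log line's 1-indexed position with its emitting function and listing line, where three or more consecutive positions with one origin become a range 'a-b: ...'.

Answer: the defect is in main at line 45.
Key fact: The log first diverges at position 14: the faulty run prints 'verify_load called with -1, 7' where the working version prints 'verify_load called with -1, 5'.
Call chain: main -> verify_load(-1, 7) (called at line 45).
First divergence: position 14 — shown 'verify_load called with -1, 7', intended 'verify_load called with -1, 5'.
Intended log window:
  12: stage values: -2 and 3
  13: checkpoint: -1
  14: verify_load called with -1, 5
Execution walk:
  locate_pivot([11, 10, -2, -2, 3, 8]) -> -2  [called from merge_totals, line 28]
  trim_outliers([11, 10, -2, -2, 3, 8], 3) -> 3  [called from merge_totals, line 29]
  merge_totals([11, 10, -2, -2, 3, 8], 3) -> -1  [called from main, line 43]
  verify_load(-1, 7) -> 6  [called from main, line 45]
Log line origins:
  1: emitted by merge_totals (line 27)
  2: emitted by locate_pivot (line 2)
  3: emitted by locate_pivot (line 7)
  4: emitted by trim_outliers (line 11)
  5-10: emitted by trim_outliers (line 16)
  11: emitted by trim_outliers (line 17)
  12: emitted by merge_totals (line 30)
  13: emitted by main (line 44)
  14: emitted by verify_load (line 35)
A correct fix: line 45: replace `7` with `5`.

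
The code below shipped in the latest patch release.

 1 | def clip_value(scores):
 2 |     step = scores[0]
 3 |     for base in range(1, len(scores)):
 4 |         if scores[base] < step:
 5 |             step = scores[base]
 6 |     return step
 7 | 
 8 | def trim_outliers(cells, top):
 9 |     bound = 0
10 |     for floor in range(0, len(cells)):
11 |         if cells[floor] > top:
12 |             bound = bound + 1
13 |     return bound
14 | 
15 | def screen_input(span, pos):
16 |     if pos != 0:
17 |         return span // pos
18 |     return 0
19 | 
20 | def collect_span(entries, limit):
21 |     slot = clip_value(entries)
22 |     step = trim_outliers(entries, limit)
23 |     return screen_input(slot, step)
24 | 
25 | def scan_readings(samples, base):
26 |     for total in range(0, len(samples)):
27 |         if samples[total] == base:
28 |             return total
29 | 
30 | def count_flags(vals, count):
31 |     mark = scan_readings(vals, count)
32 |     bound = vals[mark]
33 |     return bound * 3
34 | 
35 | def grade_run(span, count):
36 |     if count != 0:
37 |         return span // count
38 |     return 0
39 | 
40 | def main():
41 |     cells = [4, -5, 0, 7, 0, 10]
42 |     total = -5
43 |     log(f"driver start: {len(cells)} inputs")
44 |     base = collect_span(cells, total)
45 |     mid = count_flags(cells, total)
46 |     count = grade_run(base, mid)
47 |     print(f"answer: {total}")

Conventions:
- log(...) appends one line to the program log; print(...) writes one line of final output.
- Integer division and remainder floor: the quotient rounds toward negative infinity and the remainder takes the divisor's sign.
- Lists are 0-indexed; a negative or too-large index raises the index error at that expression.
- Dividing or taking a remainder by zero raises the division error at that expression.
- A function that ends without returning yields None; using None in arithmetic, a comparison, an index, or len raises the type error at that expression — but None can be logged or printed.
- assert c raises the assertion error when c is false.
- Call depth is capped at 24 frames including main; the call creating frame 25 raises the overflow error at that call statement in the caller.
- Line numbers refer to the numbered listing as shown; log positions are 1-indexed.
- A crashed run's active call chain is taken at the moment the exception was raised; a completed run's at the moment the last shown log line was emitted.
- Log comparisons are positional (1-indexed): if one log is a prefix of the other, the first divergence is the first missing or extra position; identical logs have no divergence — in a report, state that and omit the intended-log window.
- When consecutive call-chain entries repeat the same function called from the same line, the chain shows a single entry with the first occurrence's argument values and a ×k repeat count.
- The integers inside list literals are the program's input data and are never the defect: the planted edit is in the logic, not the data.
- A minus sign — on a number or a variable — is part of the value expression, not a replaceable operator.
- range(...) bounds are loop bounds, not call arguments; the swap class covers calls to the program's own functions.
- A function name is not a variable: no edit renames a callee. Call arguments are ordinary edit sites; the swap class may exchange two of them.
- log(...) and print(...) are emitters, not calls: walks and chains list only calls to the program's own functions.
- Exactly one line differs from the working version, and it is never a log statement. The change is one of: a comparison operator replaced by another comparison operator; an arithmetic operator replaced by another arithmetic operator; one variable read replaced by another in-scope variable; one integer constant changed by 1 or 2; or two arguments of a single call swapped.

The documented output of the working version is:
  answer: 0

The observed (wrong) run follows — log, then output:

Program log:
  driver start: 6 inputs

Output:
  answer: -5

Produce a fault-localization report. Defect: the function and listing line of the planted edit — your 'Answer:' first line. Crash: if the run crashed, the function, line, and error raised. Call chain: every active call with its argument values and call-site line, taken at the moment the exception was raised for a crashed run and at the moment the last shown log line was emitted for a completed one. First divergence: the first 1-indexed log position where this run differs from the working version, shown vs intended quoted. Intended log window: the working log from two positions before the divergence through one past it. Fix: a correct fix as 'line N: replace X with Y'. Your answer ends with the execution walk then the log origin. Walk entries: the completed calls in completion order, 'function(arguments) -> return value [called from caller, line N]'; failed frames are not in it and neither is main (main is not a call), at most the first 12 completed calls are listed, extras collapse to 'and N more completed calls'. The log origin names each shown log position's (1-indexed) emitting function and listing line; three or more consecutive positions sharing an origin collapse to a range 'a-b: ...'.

Answer: the defect is in main at line 47.
Key observation: Log streams are identical — the defect surfaces only in the printed output.
Call chain: main.
First divergence: none (the log streams are identical).
Execution walk:
  clip_value([4, -5, 0, 7, 0, 10]) -> -5  [called from collect_span, line 21]
  trim_outliers([4, -5, 0, 7, 0, 10], -5) -> 5  [called from collect_span, line 22]
  screen_input(-5, 5) -> -1  [called from collect_span, line 23]
  collect_span([4, -5, 0, 7, 0, 10], -5) -> -1  [called from main, line 44]
  scan_readings([4, -5, 0, 7, 0, 10], -5) -> 1  [called from count_flags, line 31]
  count_flags([4, -5, 0, 7, 0, 10], -5) -> -15  [called from main, line 45]
  grade_run(-1, -15) -> 0  [called from main, line 46]
Log origins:
  1: emitted by main (line 43)
A correct fix: line 47: replace `total` with `count`.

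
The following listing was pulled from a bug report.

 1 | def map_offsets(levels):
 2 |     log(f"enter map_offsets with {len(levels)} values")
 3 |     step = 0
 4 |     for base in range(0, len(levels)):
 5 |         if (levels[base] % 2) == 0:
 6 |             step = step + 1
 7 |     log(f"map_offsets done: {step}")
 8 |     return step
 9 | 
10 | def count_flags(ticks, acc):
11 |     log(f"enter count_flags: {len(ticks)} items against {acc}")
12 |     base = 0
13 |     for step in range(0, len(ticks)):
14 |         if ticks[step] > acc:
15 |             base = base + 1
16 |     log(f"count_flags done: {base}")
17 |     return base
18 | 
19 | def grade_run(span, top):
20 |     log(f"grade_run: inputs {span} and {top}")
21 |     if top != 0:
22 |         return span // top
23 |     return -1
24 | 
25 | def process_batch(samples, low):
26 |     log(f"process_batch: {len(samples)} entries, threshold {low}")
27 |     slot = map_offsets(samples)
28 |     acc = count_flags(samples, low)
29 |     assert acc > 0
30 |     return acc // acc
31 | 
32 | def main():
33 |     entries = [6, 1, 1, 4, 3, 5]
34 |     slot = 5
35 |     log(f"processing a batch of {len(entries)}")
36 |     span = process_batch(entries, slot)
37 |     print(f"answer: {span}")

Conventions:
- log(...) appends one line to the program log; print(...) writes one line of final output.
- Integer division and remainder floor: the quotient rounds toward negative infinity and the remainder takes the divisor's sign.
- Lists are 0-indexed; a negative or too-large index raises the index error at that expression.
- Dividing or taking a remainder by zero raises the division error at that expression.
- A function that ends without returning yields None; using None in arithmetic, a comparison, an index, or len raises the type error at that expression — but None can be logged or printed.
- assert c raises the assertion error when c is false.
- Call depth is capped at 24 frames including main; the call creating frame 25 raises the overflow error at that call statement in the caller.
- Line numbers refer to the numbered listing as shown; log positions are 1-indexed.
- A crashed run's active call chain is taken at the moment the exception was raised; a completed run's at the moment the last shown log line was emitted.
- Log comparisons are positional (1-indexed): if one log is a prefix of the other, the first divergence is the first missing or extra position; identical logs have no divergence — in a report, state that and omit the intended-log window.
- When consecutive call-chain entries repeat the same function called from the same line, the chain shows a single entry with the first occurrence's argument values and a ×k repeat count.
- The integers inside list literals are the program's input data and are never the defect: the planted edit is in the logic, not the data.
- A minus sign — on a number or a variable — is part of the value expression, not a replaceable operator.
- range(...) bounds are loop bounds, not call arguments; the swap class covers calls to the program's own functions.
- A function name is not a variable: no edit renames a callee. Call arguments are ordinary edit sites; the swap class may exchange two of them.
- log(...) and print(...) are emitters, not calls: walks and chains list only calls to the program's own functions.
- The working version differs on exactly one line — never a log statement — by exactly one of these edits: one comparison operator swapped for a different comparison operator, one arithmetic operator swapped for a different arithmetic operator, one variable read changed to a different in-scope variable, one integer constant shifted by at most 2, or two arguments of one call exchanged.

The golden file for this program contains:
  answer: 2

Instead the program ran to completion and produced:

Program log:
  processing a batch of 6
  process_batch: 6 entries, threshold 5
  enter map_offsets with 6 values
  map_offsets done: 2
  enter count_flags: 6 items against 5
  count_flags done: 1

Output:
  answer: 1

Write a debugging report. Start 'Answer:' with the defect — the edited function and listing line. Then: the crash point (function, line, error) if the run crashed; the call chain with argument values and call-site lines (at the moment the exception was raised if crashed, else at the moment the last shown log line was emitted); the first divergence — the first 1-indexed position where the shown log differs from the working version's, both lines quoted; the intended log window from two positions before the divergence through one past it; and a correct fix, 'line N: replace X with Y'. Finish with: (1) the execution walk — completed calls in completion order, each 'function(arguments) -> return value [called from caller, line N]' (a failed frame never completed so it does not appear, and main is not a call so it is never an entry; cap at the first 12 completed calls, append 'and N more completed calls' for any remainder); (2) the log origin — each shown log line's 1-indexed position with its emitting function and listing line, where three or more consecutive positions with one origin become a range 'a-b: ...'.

Answer: the defect is in process_batch at line 30.
Core observation: The two runs log identically and part ways only at the printed values.
Call chain: main -> process_batch([6, 1, 1, 4, 3, 5], 5) (called at line 36) -> count_flags([6, 1, 1, 4, 3, 5], 5) (called at line 28).
First divergence: none (the log streams are identical).
Execution walk:
  map_offsets([6, 1, 1, 4, 3, 5]) -> 2  [called from process_batch, line 27]
  count_flags([6, 1, 1, 4, 3, 5], 5) -> 1  [called from process_batch, line 28]
  process_batch([6, 1, 1, 4, 3, 5], 5) -> 1  [called from main, line 36]
Origin of each log line:
  1: logged in main at line 35
  2: logged in process_batch at line 26
  3: logged in map_offsets at line 2
  4: logged in map_offsets at line 7
  5: logged in count_flags at line 11
  6: logged in count_flags at line 16
A correct fix: line 30: replace `acc // acc` with `slot // acc`.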